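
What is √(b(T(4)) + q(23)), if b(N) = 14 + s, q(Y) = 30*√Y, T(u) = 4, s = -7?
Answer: √(7 + 30*√23) ≈ 12.283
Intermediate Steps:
b(N) = 7 (b(N) = 14 - 7 = 7)
√(b(T(4)) + q(23)) = √(7 + 30*√23)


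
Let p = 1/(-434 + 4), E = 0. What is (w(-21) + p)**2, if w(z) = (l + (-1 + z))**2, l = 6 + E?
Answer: 12117386241/184900 ≈ 65535.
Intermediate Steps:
p = -1/430 (p = 1/(-430) = -1/430 ≈ -0.0023256)
l = 6 (l = 6 + 0 = 6)
w(z) = (5 + z)**2 (w(z) = (6 + (-1 + z))**2 = (5 + z)**2)
(w(-21) + p)**2 = ((5 - 21)**2 - 1/430)**2 = ((-16)**2 - 1/430)**2 = (256 - 1/430)**2 = (110079/430)**2 = 12117386241/184900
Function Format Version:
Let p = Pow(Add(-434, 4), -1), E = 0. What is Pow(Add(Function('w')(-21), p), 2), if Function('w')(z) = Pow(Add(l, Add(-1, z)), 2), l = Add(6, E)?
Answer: Rational(12117386241, 184900) ≈ 65535.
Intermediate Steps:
p = Rational(-1, 430) (p = Pow(-430, -1) = Rational(-1, 430) ≈ -0.0023256)
l = 6 (l = Add(6, 0) = 6)
Function('w')(z) = Pow(Add(5, z), 2) (Function('w')(z) = Pow(Add(6, Add(-1, z)), 2) = Pow(Add(5, z), 2))
Pow(Add(Function('w')(-21), p), 2) = Pow(Add(Pow(Add(5, -21), 2), Rational(-1, 430)), 2) = Pow(Add(Pow(-16, 2), Rational(-1, 430)), 2) = Pow(Add(256, Rational(-1, 430)), 2) = Pow(Rational(110079, 430), 2) = Rational(12117386241, 184900)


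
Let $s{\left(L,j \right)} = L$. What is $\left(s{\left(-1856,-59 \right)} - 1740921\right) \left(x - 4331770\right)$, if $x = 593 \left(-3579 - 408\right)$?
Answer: $11669741101397$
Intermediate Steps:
$x = -2364291$ ($x = 593 \left(-3579 - 408\right) = 593 \left(-3987\right) = -2364291$)
$\left(s{\left(-1856,-59 \right)} - 1740921\right) \left(x - 4331770\right) = \left(-1856 - 1740921\right) \left(-2364291 - 4331770\right) = \left(-1742777\right) \left(-6696061\right) = 11669741101397$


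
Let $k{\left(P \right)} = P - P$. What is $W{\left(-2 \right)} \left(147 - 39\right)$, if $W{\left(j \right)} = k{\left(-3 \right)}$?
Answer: $0$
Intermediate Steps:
$k{\left(P \right)} = 0$
$W{\left(j \right)} = 0$
$W{\left(-2 \right)} \left(147 - 39\right) = 0 \left(147 - 39\right) = 0 \cdot 108 = 0$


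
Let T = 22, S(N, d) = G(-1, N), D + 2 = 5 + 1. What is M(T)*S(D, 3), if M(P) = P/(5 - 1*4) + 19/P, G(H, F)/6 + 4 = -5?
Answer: -13581/11 ≈ -1234.6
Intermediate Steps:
G(H, F) = -54 (G(H, F) = -24 + 6*(-5) = -24 - 30 = -54)
D = 4 (D = -2 + (5 + 1) = -2 + 6 = 4)
S(N, d) = -54
M(P) = P + 19/P (M(P) = P/(5 - 4) + 19/P = P/1 + 19/P = P*1 + 19/P = P + 19/P)
M(T)*S(D, 3) = (22 + 19/22)*(-54) = (503/22)*(-54) = -13581/11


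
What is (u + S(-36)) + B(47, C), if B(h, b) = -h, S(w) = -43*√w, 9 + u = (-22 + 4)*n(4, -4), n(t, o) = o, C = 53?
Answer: 16 - 258*I ≈ 16.0 - 258.0*I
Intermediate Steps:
u = 63 (u = -9 + (-22 + 4)*(-4) = -9 - 18*(-4) = -9 + 72 = 63)
(u + S(-36)) + B(47, C) = (63 - 258*I) - 1*47 = (63 - 258*I) - 47 = 16 - 258*I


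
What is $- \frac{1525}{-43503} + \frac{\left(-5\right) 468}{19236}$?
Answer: $- \frac{6038510}{69735309} \approx -0.086592$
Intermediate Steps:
$- \frac{1525}{-43503} + \frac{\left(-5\right) 468}{19236} = \left(-1525\right) \left(- \frac{1}{43503}\right) - \frac{195}{1603} = \frac{1525}{43503} - \frac{195}{1603} = - \frac{6038510}{69735309}$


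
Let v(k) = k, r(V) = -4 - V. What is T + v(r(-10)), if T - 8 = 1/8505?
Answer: 119071/8505 ≈ 14.000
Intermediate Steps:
T = 68041/8505 (T = 8 + 1/8505 = 68041/8505 ≈ 8.0001)
T + v(r(-10)) = 68041/8505 + (-4 - 1*(-10)) = 68041/8505 + (-4 + 10) = 68041/8505 + 6 = 119071/8505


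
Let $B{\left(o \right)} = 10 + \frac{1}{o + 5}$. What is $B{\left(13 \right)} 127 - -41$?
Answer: $\frac{23725}{18} \approx 1318.1$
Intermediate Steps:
$B{\left(o \right)} = 10 + \frac{1}{5 + o}$
$B{\left(13 \right)} 127 - -41 = \frac{51 + 10 \cdot 13}{5 + 13} \cdot 127 - -41 = \frac{51 + 130}{18} \cdot 127 + 41 = \frac{1}{18} \cdot 181 \cdot 127 + 41 = \frac{181}{18} \cdot 127 + 41 = \frac{22987}{18} + 41 = \frac{23725}{18}$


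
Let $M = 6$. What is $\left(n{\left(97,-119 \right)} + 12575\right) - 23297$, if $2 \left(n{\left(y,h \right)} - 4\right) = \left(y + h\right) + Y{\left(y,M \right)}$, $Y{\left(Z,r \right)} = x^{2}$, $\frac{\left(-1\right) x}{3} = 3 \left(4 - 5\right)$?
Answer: $- \frac{21377}{2} \approx -10689.0$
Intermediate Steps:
$x = 9$ ($x = - 3 \cdot 3 \left(4 - 5\right) = - 3 \cdot 3 \left(-1\right) = \left(-3\right) \left(-3\right) = 9$)
$Y{\left(Z,r \right)} = 81$ ($Y{\left(Z,r \right)} = 9^{2} = 81$)
$n{\left(y,h \right)} = \frac{89}{2} + \frac{h}{2} + \frac{y}{2}$ ($n{\left(y,h \right)} = 4 + \frac{\left(y + h\right) + 81}{2} = 4 + \frac{\left(h + y\right) + 81}{2} = 4 + \frac{81 + h + y}{2} = 4 + \left(\frac{81}{2} + \frac{h}{2} + \frac{y}{2}\right) = \frac{89}{2} + \frac{h}{2} + \frac{y}{2}$)
$\left(n{\left(97,-119 \right)} + 12575\right) - 23297 = \left(\left(\frac{89}{2} + \frac{1}{2} \left(-119\right) + \frac{1}{2} \cdot 97\right) + 12575\right) - 23297 = \left(\left(\frac{89}{2} - \frac{119}{2} + \frac{97}{2}\right) + 12575\right) - 23297 = \left(\frac{67}{2} + 12575\right) - 23297 = \frac{25217}{2} - 23297 = - \frac{21377}{2}$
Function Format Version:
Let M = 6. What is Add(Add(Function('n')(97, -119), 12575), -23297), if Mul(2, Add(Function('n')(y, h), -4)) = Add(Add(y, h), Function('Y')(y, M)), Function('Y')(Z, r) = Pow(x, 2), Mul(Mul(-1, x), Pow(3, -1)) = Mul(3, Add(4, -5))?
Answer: Rational(-21377, 2) ≈ -10689.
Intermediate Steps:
x = 9 (x = Mul(-3, Mul(3, Add(4, -5))) = Mul(-3, Mul(3, -1)) = Mul(-3, -3) = 9)
Function('Y')(Z, r) = 81 (Function('Y')(Z, r) = Pow(9, 2) = 81)
Function('n')(y, h) = Add(Rational(89, 2), Mul(Rational(1, 2), h), Mul(Rational(1, 2), y)) (Function('n')(y, h) = Add(4, Mul(Rational(1, 2), Add(Add(y, h), 81))) = Add(4, Mul(Rational(1, 2), Add(Add(h, y), 81))) = Add(4, Mul(Rational(1, 2), Add(81, h, y))) = Add(4, Add(Rational(81, 2), Mul(Rational(1, 2), h), Mul(Rational(1, 2), y))) = Add(Rational(89, 2), Mul(Rational(1, 2), h), Mul(Rational(1, 2), y)))
Add(Add(Function('n')(97, -119), 12575), -23297) = Add(Add(Add(Rational(89, 2), Mul(Rational(1, 2), -119), Mul(Rational(1, 2), 97)), 12575), -23297) = Add(Add(Add(Rational(89, 2), Rational(-119, 2), Rational(97, 2)), 12575), -23297) = Add(Add(Rational(67, 2), 12575), -23297) = Add(Rational(25217, 2), -23297) = Rational(-21377, 2)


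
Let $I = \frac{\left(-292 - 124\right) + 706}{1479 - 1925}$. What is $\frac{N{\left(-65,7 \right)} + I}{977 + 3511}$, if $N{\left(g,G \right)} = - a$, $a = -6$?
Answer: $\frac{1193}{1000824} \approx 0.001192$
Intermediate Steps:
$N{\left(g,G \right)} = 6$ ($N{\left(g,G \right)} = \left(-1\right) \left(-6\right) = 6$)
$I = - \frac{145}{223}$ ($I = \frac{\left(-292 - 124\right) + 706}{-446} = \left(-416 + 706\right) \left(- \frac{1}{446}\right) = 290 \left(- \frac{1}{446}\right) = - \frac{145}{223} \approx -0.65022$)
$\frac{N{\left(-65,7 \right)} + I}{977 + 3511} = \frac{6 - \frac{145}{223}}{977 + 3511} = \frac{1193}{223 \cdot 4488} = \frac{1193}{223} \cdot \frac{1}{4488} = \frac{1193}{1000824}$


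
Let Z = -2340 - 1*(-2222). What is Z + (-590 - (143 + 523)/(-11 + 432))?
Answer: -298734/421 ≈ -709.58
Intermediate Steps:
Z = -118 (Z = -2340 + 2222 = -118)
Z + (-590 - (143 + 523)/(-11 + 432)) = -118 + (-590 - (143 + 523)/(-11 + 432)) = -118 + (-590 - 666/421) = -118 - 249056/421 = -298734/421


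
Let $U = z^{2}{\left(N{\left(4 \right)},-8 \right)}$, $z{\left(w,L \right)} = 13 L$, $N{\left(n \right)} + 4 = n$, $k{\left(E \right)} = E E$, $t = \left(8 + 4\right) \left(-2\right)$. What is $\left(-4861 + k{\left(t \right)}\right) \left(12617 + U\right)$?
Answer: $-100410405$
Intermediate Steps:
$t = -24$ ($t = 12 \left(-2\right) = -24$)
$k{\left(E \right)} = E^{2}$
$N{\left(n \right)} = -4 + n$
$U = 10816$ ($U = \left(13 \left(-8\right)\right)^{2} = \left(-104\right)^{2} = 10816$)
$\left(-4861 + k{\left(t \right)}\right) \left(12617 + U\right) = \left(-4861 + \left(-24\right)^{2}\right) \left(12617 + 10816\right) = \left(-4861 + 576\right) 23433 = \left(-4285\right) 23433 = -100410405$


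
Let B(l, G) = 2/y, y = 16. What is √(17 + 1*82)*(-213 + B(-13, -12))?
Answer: -5109*√11/8 ≈ -2118.1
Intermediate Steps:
B(l, G) = ⅛ (B(l, G) = 2/16 = 2*(1/16) = ⅛)
√(17 + 1*82)*(-213 + B(-13, -12)) = √(17 + 1*82)*(-213 + ⅛) = √(17 + 82)*(-1703/8) = √99*(-1703/8) = (3*√11)*(-1703/8) = -5109*√11/8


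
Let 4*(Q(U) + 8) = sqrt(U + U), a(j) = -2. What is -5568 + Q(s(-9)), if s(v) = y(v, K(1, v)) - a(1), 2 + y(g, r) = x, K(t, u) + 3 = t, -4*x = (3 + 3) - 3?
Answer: -5576 + I*sqrt(6)/8 ≈ -5576.0 + 0.30619*I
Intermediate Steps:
x = -3/4 (x = -((3 + 3) - 3)/4 = -(6 - 3)/4 = -1/4*3 = -3/4 ≈ -0.75000)
K(t, u) = -3 + t
y(g, r) = -11/4 (y(g, r) = -2 - 3/4 = -11/4)
s(v) = -3/4 (s(v) = -11/4 - 1*(-2) = -11/4 + 2 = -3/4)
Q(U) = -8 + sqrt(2)*sqrt(U)/4 (Q(U) = -8 + sqrt(U + U)/4 = -8 + sqrt(2*U)/4 = -8 + (sqrt(2)*sqrt(U))/4 = -8 + sqrt(2)*sqrt(U)/4)
-5568 + Q(s(-9)) = -5568 + (-8 + sqrt(2)*sqrt(-3/4)/4) = -5568 + (-8 + sqrt(2)*(I*sqrt(3)/2)/4) = -5568 + (-8 + I*sqrt(6)/8) = -5576 + I*sqrt(6)/8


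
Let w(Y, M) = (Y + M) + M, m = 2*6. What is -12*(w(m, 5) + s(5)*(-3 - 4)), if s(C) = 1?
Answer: -180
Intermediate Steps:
m = 12
w(Y, M) = Y + 2*M (w(Y, M) = (M + Y) + M = Y + 2*M)
-12*(w(m, 5) + s(5)*(-3 - 4)) = -12*((12 + 2*5) + 1*(-3 - 4)) = -12*((12 + 10) + 1*(-7)) = -12*(22 - 7) = -12*15 = -180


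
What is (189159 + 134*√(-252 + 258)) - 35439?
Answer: 153720 + 134*√6 ≈ 1.5405e+5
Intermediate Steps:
(189159 + 134*√(-252 + 258)) - 35439 = (189159 + 134*√6) - 35439 = 153720 + 134*√6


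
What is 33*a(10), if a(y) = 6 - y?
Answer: -132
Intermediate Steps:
33*a(10) = 33*(6 - 1*10) = 33*(6 - 10) = 33*(-4) = -132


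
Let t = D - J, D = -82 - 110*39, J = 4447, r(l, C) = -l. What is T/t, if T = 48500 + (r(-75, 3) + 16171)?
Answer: -64746/8819 ≈ -7.3417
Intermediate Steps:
D = -4372 (D = -82 - 4290 = -4372)
T = 64746 (T = 48500 + (-1*(-75) + 16171) = 48500 + (75 + 16171) = 48500 + 16246 = 64746)
t = -8819 (t = -4372 - 1*4447 = -4372 - 4447 = -8819)
T/t = 64746/(-8819) = 64746*(-1/8819) = -64746/8819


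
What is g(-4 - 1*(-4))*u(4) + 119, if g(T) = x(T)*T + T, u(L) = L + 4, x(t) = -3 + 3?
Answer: 119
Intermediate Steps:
x(t) = 0
u(L) = 4 + L
g(T) = T (g(T) = 0*T + T = 0 + T = T)
g(-4 - 1*(-4))*u(4) + 119 = (-4 - 1*(-4))*(4 + 4) + 119 = (-4 + 4)*8 + 119 = 0*8 + 119 = 0 + 119 = 119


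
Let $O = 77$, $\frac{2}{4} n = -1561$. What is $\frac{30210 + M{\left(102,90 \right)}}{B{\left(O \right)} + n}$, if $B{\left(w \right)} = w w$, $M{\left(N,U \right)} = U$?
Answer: $\frac{30300}{2807} \approx 10.794$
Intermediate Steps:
$n = -3122$ ($n = 2 \left(-1561\right) = -3122$)
$B{\left(w \right)} = w^{2}$
$\frac{30210 + M{\left(102,90 \right)}}{B{\left(O \right)} + n} = \frac{30210 + 90}{77^{2} - 3122} = \frac{30300}{5929 - 3122} = \frac{30300}{2807}$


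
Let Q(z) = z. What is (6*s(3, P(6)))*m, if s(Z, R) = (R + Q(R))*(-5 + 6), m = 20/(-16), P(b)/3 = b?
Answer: -270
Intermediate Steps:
P(b) = 3*b
m = -5/4 (m = 20*(-1/16) = -5/4 ≈ -1.2500)
s(Z, R) = 2*R (s(Z, R) = (R + R)*(-5 + 6) = (2*R)*1 = 2*R)
(6*s(3, P(6)))*m = (6*(2*(3*6)))*(-5/4) = (6*(2*18))*(-5/4) = (6*36)*(-5/4) = 216*(-5/4) = -270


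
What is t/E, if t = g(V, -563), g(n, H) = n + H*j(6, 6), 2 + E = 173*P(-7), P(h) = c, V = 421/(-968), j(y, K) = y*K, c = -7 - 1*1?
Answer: 2802835/191664 ≈ 14.624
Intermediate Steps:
c = -8 (c = -7 - 1 = -8)
j(y, K) = K*y
V = -421/968 (V = 421*(-1/968) = -421/968 ≈ -0.43492)
P(h) = -8
E = -1386 (E = -2 + 173*(-8) = -2 - 1384 = -1386)
g(n, H) = n + 36*H (g(n, H) = n + H*(6*6) = n + H*36 = n + 36*H)
t = -19619845/968 (t = -421/968 + 36*(-563) = -421/968 - 20268 = -19619845/968 ≈ -20268.)
t/E = -19619845/968/(-1386) = -19619845/968*(-1/1386) = 2802835/191664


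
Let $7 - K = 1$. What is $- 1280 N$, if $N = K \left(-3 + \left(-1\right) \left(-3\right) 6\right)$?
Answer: $-115200$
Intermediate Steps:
$K = 6$ ($K = 7 - 1 = 6$)
$N = 90$ ($N = 6 \left(-3 + \left(-1\right) \left(-3\right) 6\right) = 6 \left(-3 + 3 \cdot 6\right) = 6 \left(-3 + 18\right) = 6 \cdot 15 = 90$)
$- 1280 N = \left(-1280\right) 90 = -115200$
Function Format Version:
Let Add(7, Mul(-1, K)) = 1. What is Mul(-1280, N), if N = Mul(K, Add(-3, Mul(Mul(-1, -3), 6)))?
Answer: -115200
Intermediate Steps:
K = 6 (K = Add(7, Mul(-1, 1)) = Add(7, -1) = 6)
N = 90 (N = Mul(6, Add(-3, Mul(Mul(-1, -3), 6))) = Mul(6, Add(-3, Mul(3, 6))) = Mul(6, Add(-3, 18)) = Mul(6, 15) = 90)
Mul(-1280, N) = Mul(-1280, 90) = -115200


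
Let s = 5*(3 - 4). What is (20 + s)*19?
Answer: 285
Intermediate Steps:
s = -5 (s = 5*(-1) = -5)
(20 + s)*19 = (20 - 5)*19 = 15*19 = 285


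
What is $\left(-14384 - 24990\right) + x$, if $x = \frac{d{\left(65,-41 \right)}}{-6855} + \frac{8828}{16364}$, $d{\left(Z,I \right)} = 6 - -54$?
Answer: $- \frac{73612126303}{1869587} \approx -39374.0$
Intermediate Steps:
$d{\left(Z,I \right)} = 60$ ($d{\left(Z,I \right)} = 6 + 54 = 60$)
$x = \frac{992235}{1869587}$ ($x = \frac{60}{-6855} + \frac{8828}{16364} = 60 \left(- \frac{1}{6855}\right) + 8828 \cdot \frac{1}{16364} = - \frac{4}{457} + \frac{2207}{4091} = \frac{992235}{1869587} \approx 0.53072$)
$\left(-14384 - 24990\right) + x = \left(-14384 - 24990\right) + \frac{992235}{1869587} = -39374 + \frac{992235}{1869587} = - \frac{73612126303}{1869587}$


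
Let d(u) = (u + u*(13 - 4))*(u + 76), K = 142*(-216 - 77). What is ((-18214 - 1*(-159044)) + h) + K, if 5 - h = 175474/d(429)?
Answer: 8268249676/83325 ≈ 99229.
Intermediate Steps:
K = -41606 (K = 142*(-293) = -41606)
d(u) = 10*u*(76 + u) (d(u) = (u + u*9)*(76 + u) = (u + 9*u)*(76 + u) = (10*u)*(76 + u) = 10*u*(76 + u))
h = 409876/83325 (h = 5 - 175474/(10*429*(76 + 429)) = 5 - 175474/(10*429*505) = 5 - 175474/2166450 = 5 - 1*6749/83325 = 5 - 6749/83325 = 409876/83325 ≈ 4.9190)
((-18214 - 1*(-159044)) + h) + K = ((-18214 - 1*(-159044)) + 409876/83325) - 41606 = ((-18214 + 159044) + 409876/83325) - 41606 = (140830 + 409876/83325) - 41606 = 11735069626/83325 - 41606 = 8268249676/83325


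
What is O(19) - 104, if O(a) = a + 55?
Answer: -30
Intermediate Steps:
O(a) = 55 + a
O(19) - 104 = (55 + 19) - 104 = 74 - 104 = -30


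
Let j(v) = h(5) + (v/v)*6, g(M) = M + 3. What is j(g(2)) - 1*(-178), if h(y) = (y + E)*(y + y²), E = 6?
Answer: 514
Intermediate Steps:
g(M) = 3 + M
h(y) = (6 + y)*(y + y²) (h(y) = (y + 6)*(y + y²) = (6 + y)*(y + y²))
j(v) = 336 (j(v) = 5*(6 + 5² + 7*5) + (v/v)*6 = 5*(6 + 25 + 35) + 1*6 = 5*66 + 6 = 330 + 6 = 336)
j(g(2)) - 1*(-178) = 336 - 1*(-178) = 336 + 178 = 514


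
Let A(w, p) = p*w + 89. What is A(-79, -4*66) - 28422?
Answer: -7477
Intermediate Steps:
A(w, p) = 89 + p*w
A(-79, -4*66) - 28422 = (89 - 4*66*(-79)) - 28422 = (89 - 264*(-79)) - 28422 = (89 + 20856) - 28422 = 20945 - 28422 = -7477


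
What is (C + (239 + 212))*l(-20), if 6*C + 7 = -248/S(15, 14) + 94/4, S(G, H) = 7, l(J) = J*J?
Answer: 3761900/21 ≈ 1.7914e+5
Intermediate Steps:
l(J) = J²
C = -265/84 (C = -7/6 + (-248/7 + 94/4)/6 = -7/6 + (-248*⅐ + 94*(¼))/6 = -7/6 + (-248/7 + 47/2)/6 = -7/6 + (⅙)*(-167/14) = -7/6 - 167/84 = -265/84 ≈ -3.1548)
(C + (239 + 212))*l(-20) = (-265/84 + (239 + 212))*(-20)² = (-265/84 + 451)*400 = (37619/84)*400 = 3761900/21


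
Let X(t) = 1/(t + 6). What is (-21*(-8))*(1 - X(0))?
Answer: 140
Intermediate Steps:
X(t) = 1/(6 + t)
(-21*(-8))*(1 - X(0)) = (-21*(-8))*(1 - 1/(6 + 0)) = 168*(1 - 1/6) = 168*(5/6) = 140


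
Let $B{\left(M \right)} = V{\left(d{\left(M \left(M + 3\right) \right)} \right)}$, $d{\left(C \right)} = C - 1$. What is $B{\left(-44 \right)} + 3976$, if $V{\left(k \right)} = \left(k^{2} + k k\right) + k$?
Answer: $6507397$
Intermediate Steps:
$d{\left(C \right)} = -1 + C$
$V{\left(k \right)} = k + 2 k^{2}$ ($V{\left(k \right)} = \left(k^{2} + k^{2}\right) + k = 2 k^{2} + k = k + 2 k^{2}$)
$B{\left(M \right)} = \left(-1 + M \left(3 + M\right)\right) \left(-1 + 2 M \left(3 + M\right)\right)$ ($B{\left(M \right)} = \left(-1 + M \left(M + 3\right)\right) \left(1 + 2 \left(-1 + M \left(M + 3\right)\right)\right) = \left(-1 + M \left(3 + M\right)\right) \left(1 + 2 \left(-1 + M \left(3 + M\right)\right)\right) = \left(-1 + M \left(3 + M\right)\right) \left(1 + \left(-2 + 2 M \left(3 + M\right)\right)\right) = \left(-1 + M \left(3 + M\right)\right) \left(-1 + 2 M \left(3 + M\right)\right)$)
$B{\left(-44 \right)} + 3976 = \left(-1 - 44 \left(3 - 44\right)\right) \left(-1 + 2 \left(-44\right) \left(3 - 44\right)\right) + 3976 = \left(-1 - -1804\right) \left(-1 + 2 \left(-44\right) \left(-41\right)\right) + 3976 = \left(-1 + 1804\right) \left(-1 + 3608\right) + 3976 = 1803 \cdot 3607 + 3976 = 6503421 + 3976 = 6507397$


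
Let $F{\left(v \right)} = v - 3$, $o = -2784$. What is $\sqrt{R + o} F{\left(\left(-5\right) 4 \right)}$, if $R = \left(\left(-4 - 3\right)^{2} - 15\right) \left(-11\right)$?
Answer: $- 23 i \sqrt{3158} \approx - 1292.5 i$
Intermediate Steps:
$F{\left(v \right)} = -3 + v$
$R = -374$ ($R = \left(\left(-7\right)^{2} - 15\right) \left(-11\right) = \left(49 - 15\right) \left(-11\right) = 34 \left(-11\right) = -374$)
$\sqrt{R + o} F{\left(\left(-5\right) 4 \right)} = \sqrt{-374 - 2784} \left(-3 - 20\right) = \sqrt{-3158} \left(-3 - 20\right) = i \sqrt{3158} \left(-23\right) = - 23 i \sqrt{3158}$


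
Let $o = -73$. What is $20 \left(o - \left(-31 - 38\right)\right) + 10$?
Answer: $-70$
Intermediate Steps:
$20 \left(o - \left(-31 - 38\right)\right) + 10 = 20 \left(-73 - \left(-31 - 38\right)\right) + 10 = 20 \left(-73 - -69\right) + 10 = 20 \left(-73 + 69\right) + 10 = 20 \left(-4\right) + 10 = -80 + 10 = -70$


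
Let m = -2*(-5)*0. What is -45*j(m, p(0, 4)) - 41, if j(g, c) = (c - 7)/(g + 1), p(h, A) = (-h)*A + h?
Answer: 274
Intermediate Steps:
m = 0 (m = 10*0 = 0)
p(h, A) = h - A*h (p(h, A) = -A*h + h = h - A*h)
j(g, c) = (-7 + c)/(1 + g)
-45*j(m, p(0, 4)) - 41 = -45*(-7 + 0*(1 - 1*4))/(1 + 0) - 41 = -45*(-7 + 0*(1 - 4))/1 - 41 = -45*(-7 + 0*(-3)) - 41 = -45*(-7 + 0) - 41 = -45*(-7) - 41 = 315 - 41 = 274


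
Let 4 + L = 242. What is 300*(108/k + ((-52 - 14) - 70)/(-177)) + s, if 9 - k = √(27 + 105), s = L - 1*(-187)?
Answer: -5077325/1003 - 21600*√33/17 ≈ -12361.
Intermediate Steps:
L = 238 (L = -4 + 242 = 238)
s = 425 (s = 238 - 1*(-187) = 238 + 187 = 425)
k = 9 - 2*√33 (k = 9 - √(27 + 105) = 9 - √132 = 9 - 2*√33 ≈ -2.4891)
300*(108/k + ((-52 - 14) - 70)/(-177)) + s = 300*(108/(9 - 2*√33) + ((-52 - 14) - 70)/(-177)) + 425 = 300*(108/(9 - 2*√33) + (-66 - 70)*(-1/177)) + 425 = 300*(108/(9 - 2*√33) - 136*(-1/177)) + 425 = 300*(108/(9 - 2*√33) + 136/177) + 425 = 300*(136/177 + 108/(9 - 2*√33)) + 425 = (13600/59 + 32400/(9 - 2*√33)) + 425 = 38675/59 + 32400/(9 - 2*√33)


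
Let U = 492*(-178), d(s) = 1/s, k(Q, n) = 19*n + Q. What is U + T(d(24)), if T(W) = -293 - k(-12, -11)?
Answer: -87648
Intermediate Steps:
k(Q, n) = Q + 19*n
T(W) = -72 (T(W) = -293 - (-12 + 19*(-11)) = -293 - (-12 - 209) = -293 - 1*(-221) = -293 + 221 = -72)
U = -87576
U + T(d(24)) = -87576 - 72 = -87648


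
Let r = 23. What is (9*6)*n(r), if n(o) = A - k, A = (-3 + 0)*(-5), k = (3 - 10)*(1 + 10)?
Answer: 4968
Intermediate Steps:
k = -77 (k = -7*11 = -77)
A = 15 (A = -3*(-5) = 15)
n(o) = 92 (n(o) = 15 - 1*(-77) = 15 + 77 = 92)
(9*6)*n(r) = (9*6)*92 = 54*92 = 4968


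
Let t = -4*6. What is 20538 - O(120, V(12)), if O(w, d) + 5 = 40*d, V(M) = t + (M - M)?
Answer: 21503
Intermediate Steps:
t = -24
V(M) = -24 (V(M) = -24 + (M - M) = -24 + 0 = -24)
O(w, d) = -5 + 40*d
20538 - O(120, V(12)) = 20538 - (-5 + 40*(-24)) = 20538 - (-5 - 960) = 20538 - 1*(-965) = 20538 + 965 = 21503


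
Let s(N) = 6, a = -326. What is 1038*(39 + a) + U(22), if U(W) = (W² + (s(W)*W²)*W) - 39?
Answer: -233573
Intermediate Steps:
U(W) = -39 + W² + 6*W³ (U(W) = (W² + (6*W²)*W) - 39 = (W² + 6*W³) - 39 = -39 + W² + 6*W³)
1038*(39 + a) + U(22) = 1038*(39 - 326) + (-39 + 22² + 6*22³) = 1038*(-287) + (-39 + 484 + 6*10648) = -297906 + (-39 + 484 + 63888) = -297906 + 64333 = -233573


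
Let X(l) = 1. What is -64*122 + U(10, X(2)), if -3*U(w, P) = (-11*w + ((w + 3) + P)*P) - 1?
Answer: -23327/3 ≈ -7775.7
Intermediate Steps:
U(w, P) = 1/3 + 11*w/3 - P*(3 + P + w)/3 (U(w, P) = -((-11*w + ((w + 3) + P)*P) - 1)/3 = -((-11*w + ((3 + w) + P)*P) - 1)/3 = -((-11*w + (3 + P + w)*P) - 1)/3 = -((-11*w + P*(3 + P + w)) - 1)/3 = -(-1 - 11*w + P*(3 + P + w))/3 = 1/3 + 11*w/3 - P*(3 + P + w)/3)
-64*122 + U(10, X(2)) = -64*122 + (1/3 - 1*1 - 1/3*1**2 + (11/3)*10 - 1/3*1*10) = -7808 + (1/3 - 1 - 1/3*1 + 110/3 - 10/3) = -7808 + (1/3 - 1 - 1/3 + 110/3 - 10/3) = -7808 + 97/3 = -23327/3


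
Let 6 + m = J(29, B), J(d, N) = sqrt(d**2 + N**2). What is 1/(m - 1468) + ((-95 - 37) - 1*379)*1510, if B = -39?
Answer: -837317993507/1085157 - sqrt(2362)/2170314 ≈ -7.7161e+5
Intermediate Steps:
J(d, N) = sqrt(N**2 + d**2)
m = -6 + sqrt(2362) (m = -6 + sqrt((-39)**2 + 29**2) = -6 + sqrt(1521 + 841) = -6 + sqrt(2362) ≈ 42.600)
1/(m - 1468) + ((-95 - 37) - 1*379)*1510 = 1/((-6 + sqrt(2362)) - 1468) + ((-95 - 37) - 1*379)*1510 = 1/(-1474 + sqrt(2362)) + (-132 - 379)*1510 = 1/(-1474 + sqrt(2362)) - 511*1510 = 1/(-1474 + sqrt(2362)) - 771610 = -771610 + 1/(-1474 + sqrt(2362))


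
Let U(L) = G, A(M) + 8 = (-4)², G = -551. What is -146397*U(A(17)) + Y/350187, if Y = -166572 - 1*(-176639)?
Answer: 28247745767756/350187 ≈ 8.0665e+7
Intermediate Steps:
A(M) = 8 (A(M) = -8 + (-4)² = -8 + 16 = 8)
U(L) = -551
Y = 10067 (Y = -166572 + 176639 = 10067)
-146397*U(A(17)) + Y/350187 = -146397/(1/(-551)) + 10067/350187 = -146397/(-1/551) + 10067*(1/350187) = -146397*(-551) + 10067/350187 = 80664747 + 10067/350187 = 28247745767756/350187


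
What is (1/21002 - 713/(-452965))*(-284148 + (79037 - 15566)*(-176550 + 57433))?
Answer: -23328557856750741/1902634186 ≈ -1.2261e+7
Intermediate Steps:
(1/21002 - 713/(-452965))*(-284148 + (79037 - 15566)*(-176550 + 57433)) = (1/21002 - 713*(-1/452965))*(-284148 + 63471*(-119117)) = (1/21002 + 713/452965)*(-284148 - 7560475107) = (15427391/9513170930)*(-7560759255) = -23328557856750741/1902634186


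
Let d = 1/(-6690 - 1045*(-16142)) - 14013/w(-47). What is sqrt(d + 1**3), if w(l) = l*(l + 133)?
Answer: sqrt(1451152525707467268270)/18024197555 ≈ 2.1135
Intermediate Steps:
w(l) = l*(133 + l)
d = 437410085713/126169382885 (d = 1/(-6690 - 1045*(-16142)) - 14013*(-1/(47*(133 - 47))) = -1/16142/(-7735) - 14013/((-47*86)) = -1/7735*(-1/16142) - 14013/(-4042) = 1/124858370 - 14013*(-1/4042) = 1/124858370 + 14013/4042 = 437410085713/126169382885 ≈ 3.4668)
sqrt(d + 1**3) = sqrt(437410085713/126169382885 + 1**3) = sqrt(437410085713/126169382885 + 1) = sqrt(563579468598/126169382885) = sqrt(1451152525707467268270)/18024197555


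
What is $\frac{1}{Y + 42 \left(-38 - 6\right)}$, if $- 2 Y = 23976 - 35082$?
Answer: $\frac{1}{3705} \approx 0.00026991$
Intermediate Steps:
$Y = 5553$ ($Y = - \frac{23976 - 35082}{2} = \left(- \frac{1}{2}\right) \left(-11106\right) = 5553$)
$\frac{1}{Y + 42 \left(-38 - 6\right)} = \frac{1}{5553 + 42 \left(-38 - 6\right)} = \frac{1}{5553 + 42 \left(-44\right)} = \frac{1}{5553 - 1848} = \frac{1}{3705}$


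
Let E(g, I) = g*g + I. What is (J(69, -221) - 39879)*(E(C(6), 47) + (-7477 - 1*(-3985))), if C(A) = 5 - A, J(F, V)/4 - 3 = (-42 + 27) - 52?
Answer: 138224940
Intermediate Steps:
J(F, V) = -256 (J(F, V) = 12 + 4*((-42 + 27) - 52) = 12 + 4*(-15 - 52) = 12 + 4*(-67) = 12 - 268 = -256)
E(g, I) = I + g² (E(g, I) = g² + I = I + g²)
(J(69, -221) - 39879)*(E(C(6), 47) + (-7477 - 1*(-3985))) = (-256 - 39879)*((47 + (5 - 1*6)²) + (-7477 - 1*(-3985))) = -40135*((47 + (5 - 6)²) + (-7477 + 3985)) = -40135*((47 + (-1)²) - 3492) = -40135*((47 + 1) - 3492) = -40135*(48 - 3492) = -40135*(-3444) = 138224940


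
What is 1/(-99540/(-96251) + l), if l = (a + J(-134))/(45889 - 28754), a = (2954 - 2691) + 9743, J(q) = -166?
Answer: 329852177/530545548 ≈ 0.62172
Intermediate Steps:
a = 10006 (a = 263 + 9743 = 10006)
l = 1968/3427 (l = (10006 - 166)/(45889 - 28754) = 9840/17135 = 9840*(1/17135) = 1968/3427 ≈ 0.57426)
1/(-99540/(-96251) + l) = 1/(-99540/(-96251) + 1968/3427) = 1/(-99540*(-1/96251) + 1968/3427) = 1/(99540/96251 + 1968/3427) = 1/(530545548/329852177) = 329852177/530545548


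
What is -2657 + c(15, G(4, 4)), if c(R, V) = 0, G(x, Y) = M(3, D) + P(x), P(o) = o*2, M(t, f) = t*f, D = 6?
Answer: -2657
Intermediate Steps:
M(t, f) = f*t
P(o) = 2*o
G(x, Y) = 18 + 2*x (G(x, Y) = 6*3 + 2*x = 18 + 2*x)
-2657 + c(15, G(4, 4)) = -2657 + 0 = -2657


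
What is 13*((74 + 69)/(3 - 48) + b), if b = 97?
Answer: 54886/45 ≈ 1219.7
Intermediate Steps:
13*((74 + 69)/(3 - 48) + b) = 13*((74 + 69)/(3 - 48) + 97) = 13*(143/(-45) + 97) = 13*(143*(-1/45) + 97) = 13*(-143/45 + 97) = 13*(4222/45) = 54886/45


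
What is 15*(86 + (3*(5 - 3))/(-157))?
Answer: 202440/157 ≈ 1289.4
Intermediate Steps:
15*(86 + (3*(5 - 3))/(-157)) = 15*(86 + (3*2)*(-1/157)) = 15*(86 + 6*(-1/157)) = 15*(86 - 6/157) = 15*(13496/157) = 202440/157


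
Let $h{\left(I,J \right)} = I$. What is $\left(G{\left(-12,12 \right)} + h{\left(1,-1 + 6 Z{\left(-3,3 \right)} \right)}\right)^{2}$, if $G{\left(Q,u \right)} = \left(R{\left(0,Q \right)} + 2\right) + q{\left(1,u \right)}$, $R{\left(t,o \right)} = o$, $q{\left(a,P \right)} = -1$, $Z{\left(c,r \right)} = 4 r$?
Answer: $100$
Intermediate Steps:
$G{\left(Q,u \right)} = 1 + Q$ ($G{\left(Q,u \right)} = \left(Q + 2\right) - 1 = \left(2 + Q\right) - 1 = 1 + Q$)
$\left(G{\left(-12,12 \right)} + h{\left(1,-1 + 6 Z{\left(-3,3 \right)} \right)}\right)^{2} = \left(\left(1 - 12\right) + 1\right)^{2} = \left(-11 + 1\right)^{2} = \left(-10\right)^{2} = 100$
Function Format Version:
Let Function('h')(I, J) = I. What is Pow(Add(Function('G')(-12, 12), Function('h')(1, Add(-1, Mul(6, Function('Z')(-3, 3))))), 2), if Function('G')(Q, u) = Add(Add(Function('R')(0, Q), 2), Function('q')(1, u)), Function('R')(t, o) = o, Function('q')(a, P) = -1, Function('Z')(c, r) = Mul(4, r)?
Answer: 100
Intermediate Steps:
Function('G')(Q, u) = Add(1, Q) (Function('G')(Q, u) = Add(Add(Q, 2), -1) = Add(Add(2, Q), -1) = Add(1, Q))
Pow(Add(Function('G')(-12, 12), Function('h')(1, Add(-1, Mul(6, Function('Z')(-3, 3))))), 2) = Pow(Add(Add(1, -12), 1), 2) = Pow(Add(-11, 1), 2) = Pow(-10, 2) = 100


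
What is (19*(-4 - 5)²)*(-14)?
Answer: -21546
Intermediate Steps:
(19*(-4 - 5)²)*(-14) = (19*(-9)²)*(-14) = (19*81)*(-14) = 1539*(-14) = -21546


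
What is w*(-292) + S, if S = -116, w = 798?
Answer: -233132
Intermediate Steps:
w*(-292) + S = 798*(-292) - 116 = -233016 - 116 = -233132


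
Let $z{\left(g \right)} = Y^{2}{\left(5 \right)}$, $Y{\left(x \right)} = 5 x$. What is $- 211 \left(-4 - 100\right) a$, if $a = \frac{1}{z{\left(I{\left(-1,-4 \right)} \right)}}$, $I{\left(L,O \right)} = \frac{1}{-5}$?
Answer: $\frac{21944}{625} \approx 35.11$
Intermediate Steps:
$I{\left(L,O \right)} = - \frac{1}{5}$
$z{\left(g \right)} = 625$ ($z{\left(g \right)} = \left(5 \cdot 5\right)^{2} = 25^{2} = 625$)
$a = \frac{1}{625} \approx 0.0016$
$- 211 \left(-4 - 100\right) a = - 211 \left(-4 - 100\right) \frac{1}{625} = \left(-211\right) \left(-104\right) \frac{1}{625} = 21944 \cdot \frac{1}{625} = \frac{21944}{625}$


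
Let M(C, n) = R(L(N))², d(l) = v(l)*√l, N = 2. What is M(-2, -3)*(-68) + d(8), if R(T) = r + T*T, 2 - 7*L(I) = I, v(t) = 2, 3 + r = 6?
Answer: -612 + 4*√2 ≈ -606.34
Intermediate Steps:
r = 3 (r = -3 + 6 = 3)
d(l) = 2*√l
L(I) = 2/7 - I/7
R(T) = 3 + T² (R(T) = 3 + T*T = 3 + T²)
M(C, n) = 9 (M(C, n) = (3 + (2/7 - ⅐*2)²)² = (3 + (2/7 - 2/7)²)² = (3 + 0²)² = (3 + 0)² = 3² = 9)
M(-2, -3)*(-68) + d(8) = 9*(-68) + 2*√8 = -612 + 2*(2*√2) = -612 + 4*√2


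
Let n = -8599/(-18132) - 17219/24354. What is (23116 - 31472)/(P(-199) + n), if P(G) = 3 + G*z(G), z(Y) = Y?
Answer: -614983116528/2914749663475 ≈ -0.21099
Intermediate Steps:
n = -17132477/73597788 (n = -8599*(-1/18132) - 17219*1/24354 = 8599/18132 - 17219/24354 = -17132477/73597788 ≈ -0.23279)
P(G) = 3 + G² (P(G) = 3 + G*G = 3 + G²)
(23116 - 31472)/(P(-199) + n) = (23116 - 31472)/((3 + (-199)²) - 17132477/73597788) = -8356/((3 + 39601) - 17132477/73597788) = -8356/(39604 - 17132477/73597788) = -8356/2914749663475/73597788 = -8356*73597788/2914749663475 = -614983116528/2914749663475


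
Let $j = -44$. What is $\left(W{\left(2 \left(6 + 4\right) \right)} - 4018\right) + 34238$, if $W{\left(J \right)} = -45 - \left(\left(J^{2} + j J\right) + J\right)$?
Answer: $30635$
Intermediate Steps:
$W{\left(J \right)} = -45 - J^{2} + 43 J$ ($W{\left(J \right)} = -45 - \left(\left(J^{2} - 44 J\right) + J\right) = -45 - \left(J^{2} - 43 J\right) = -45 - J^{2} + 43 J$)
$\left(W{\left(2 \left(6 + 4\right) \right)} - 4018\right) + 34238 = \left(\left(-45 - \left(2 \left(6 + 4\right)\right)^{2} + 43 \cdot 2 \left(6 + 4\right)\right) - 4018\right) + 34238 = \left(\left(-45 - \left(2 \cdot 10\right)^{2} + 43 \cdot 2 \cdot 10\right) - 4018\right) + 34238 = \left(\left(-45 - 20^{2} + 43 \cdot 20\right) - 4018\right) + 34238 = \left(\left(-45 - 400 + 860\right) - 4018\right) + 34238 = \left(415 - 4018\right) + 34238 = -3603 + 34238 = 30635$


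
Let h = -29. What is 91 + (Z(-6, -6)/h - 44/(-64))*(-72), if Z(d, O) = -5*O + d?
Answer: 5863/58 ≈ 101.09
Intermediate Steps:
Z(d, O) = d - 5*O
91 + (Z(-6, -6)/h - 44/(-64))*(-72) = 91 + ((-6 - 5*(-6))/(-29) - 44/(-64))*(-72) = 91 + ((-6 + 30)*(-1/29) - 44*(-1/64))*(-72) = 91 + (24*(-1/29) + 11/16)*(-72) = 91 + (-24/29 + 11/16)*(-72) = 91 - 65/464*(-72) = 91 + 585/58 = 5863/58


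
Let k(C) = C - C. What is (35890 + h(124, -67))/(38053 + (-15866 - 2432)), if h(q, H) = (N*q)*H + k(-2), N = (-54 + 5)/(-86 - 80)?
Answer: 925108/546555 ≈ 1.6926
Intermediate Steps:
k(C) = 0
N = 49/166 (N = -49/(-166) = -49*(-1/166) = 49/166 ≈ 0.29518)
h(q, H) = 49*H*q/166 (h(q, H) = (49*q/166)*H + 0 = 49*H*q/166 + 0 = 49*H*q/166)
(35890 + h(124, -67))/(38053 + (-15866 - 2432)) = (35890 + (49/166)*(-67)*124)/(38053 + (-15866 - 2432)) = (35890 - 203546/83)/(38053 - 18298) = (2775324/83)/19755 = (2775324/83)*(1/19755) = 925108/546555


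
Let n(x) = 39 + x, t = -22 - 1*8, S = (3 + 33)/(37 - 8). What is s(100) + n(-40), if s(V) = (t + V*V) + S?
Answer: 289137/29 ≈ 9970.2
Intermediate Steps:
S = 36/29 ≈ 1.2414
t = -30 (t = -22 - 8 = -30)
s(V) = -834/29 + V² (s(V) = (-30 + V*V) + 36/29 = (-30 + V²) + 36/29 = -834/29 + V²)
s(100) + n(-40) = (-834/29 + 100²) + (39 - 40) = (-834/29 + 10000) - 1 = 289166/29 - 1 = 289137/29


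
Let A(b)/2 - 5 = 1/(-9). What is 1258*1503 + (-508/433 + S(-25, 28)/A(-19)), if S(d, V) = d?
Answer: 72045910367/38104 ≈ 1.8908e+6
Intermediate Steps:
A(b) = 88/9 (A(b) = 10 + 2/(-9) = 10 + 2*(-⅑) = 10 - 2/9 = 88/9)
1258*1503 + (-508/433 + S(-25, 28)/A(-19)) = 1258*1503 + (-508/433 - 25/88/9) = 1890774 + (-508*1/433 - 25*9/88) = 1890774 + (-508/433 - 225/88) = 1890774 - 142129/38104 = 72045910367/38104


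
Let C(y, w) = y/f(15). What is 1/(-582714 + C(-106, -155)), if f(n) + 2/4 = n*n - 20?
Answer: -409/238330238 ≈ -1.7161e-6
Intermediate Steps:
f(n) = -41/2 + n² (f(n) = -½ + (n*n - 20) = -½ + (n² - 20) = -½ + (-20 + n²) = -41/2 + n²)
C(y, w) = 2*y/409 (C(y, w) = y/(-41/2 + 15²) = y/(-41/2 + 225) = y/(409/2) = y*(2/409) = 2*y/409)
1/(-582714 + C(-106, -155)) = 1/(-582714 + (2/409)*(-106)) = 1/(-582714 - 212/409) = 1/(-238330238/409) = -409/238330238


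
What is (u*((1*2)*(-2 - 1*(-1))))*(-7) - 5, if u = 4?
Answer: 51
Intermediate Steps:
(u*((1*2)*(-2 - 1*(-1))))*(-7) - 5 = (4*((1*2)*(-2 - 1*(-1))))*(-7) - 5 = (4*(2*(-2 + 1)))*(-7) - 5 = (4*(2*(-1)))*(-7) - 5 = (4*(-2))*(-7) - 5 = -8*(-7) - 5 = 56 - 5 = 51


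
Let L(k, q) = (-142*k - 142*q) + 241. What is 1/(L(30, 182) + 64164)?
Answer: 1/34301 ≈ 2.9154e-5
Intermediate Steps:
L(k, q) = 241 - 142*k - 142*q
1/(L(30, 182) + 64164) = 1/((241 - 142*30 - 142*182) + 64164) = 1/((241 - 4260 - 25844) + 64164) = 1/(-29863 + 64164) = 1/34301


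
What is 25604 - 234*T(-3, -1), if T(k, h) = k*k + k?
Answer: 24200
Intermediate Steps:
T(k, h) = k + k² (T(k, h) = k² + k = k + k²)
25604 - 234*T(-3, -1) = 25604 - (-702)*(1 - 3) = 25604 - (-702)*(-2) = 25604 - 234*6 = 25604 - 1404 = 24200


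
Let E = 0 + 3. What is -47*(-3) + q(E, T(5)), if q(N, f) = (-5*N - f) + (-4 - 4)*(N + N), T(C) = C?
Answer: 73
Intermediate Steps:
E = 3
q(N, f) = -f - 21*N (q(N, f) = (-f - 5*N) - 16*N = -f - 21*N)
-47*(-3) + q(E, T(5)) = -47*(-3) + (-1*5 - 21*3) = 141 + (-5 - 63) = 141 - 68 = 73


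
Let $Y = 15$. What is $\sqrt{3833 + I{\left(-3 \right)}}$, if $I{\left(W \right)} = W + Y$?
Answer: $\sqrt{3845} \approx 62.008$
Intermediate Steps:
$I{\left(W \right)} = 15 + W$ ($I{\left(W \right)} = W + 15 = 15 + W$)
$\sqrt{3833 + I{\left(-3 \right)}} = \sqrt{3833 + \left(15 - 3\right)} = \sqrt{3833 + 12} = \sqrt{3845}$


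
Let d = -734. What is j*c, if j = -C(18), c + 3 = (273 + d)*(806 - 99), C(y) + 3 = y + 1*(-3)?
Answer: 3911160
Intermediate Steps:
C(y) = -6 + y (C(y) = -3 + (y + 1*(-3)) = -3 + (y - 3) = -3 + (-3 + y) = -6 + y)
c = -325930 (c = -3 + (273 - 734)*(806 - 99) = -3 - 461*707 = -3 - 325927 = -325930)
j = -12 (j = -(-6 + 18) = -1*12 = -12)
j*c = -12*(-325930) = 3911160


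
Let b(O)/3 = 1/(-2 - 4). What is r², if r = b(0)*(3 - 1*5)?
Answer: 1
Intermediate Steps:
b(O) = -½ (b(O) = 3/(-2 - 4) = 3/(-6) = 3*(-⅙) = -½)
r = 1 (r = -(3 - 1*5)/2 = -(3 - 5)/2 = -½*(-2) = 1)
r² = 1² = 1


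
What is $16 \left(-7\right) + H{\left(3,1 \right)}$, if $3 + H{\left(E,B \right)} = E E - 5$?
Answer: $-111$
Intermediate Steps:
$H{\left(E,B \right)} = -8 + E^{2}$ ($H{\left(E,B \right)} = -3 + \left(E E - 5\right) = -3 + \left(E^{2} - 5\right) = -3 + \left(-5 + E^{2}\right) = -8 + E^{2}$)
$16 \left(-7\right) + H{\left(3,1 \right)} = 16 \left(-7\right) - \left(8 - 3^{2}\right) = -112 + \left(-8 + 9\right) = -112 + 1 = -111$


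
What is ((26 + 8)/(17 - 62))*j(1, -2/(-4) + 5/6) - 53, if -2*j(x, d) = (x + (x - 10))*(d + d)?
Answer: -8243/135 ≈ -61.059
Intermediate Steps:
j(x, d) = -d*(-10 + 2*x) (j(x, d) = -(x + (x - 10))*(d + d)/2 = -(x + (-10 + x))*2*d/2 = -(-10 + 2*x)*2*d/2 = -d*(-10 + 2*x))
((26 + 8)/(17 - 62))*j(1, -2/(-4) + 5/6) - 53 = ((26 + 8)/(17 - 62))*(2*(-2/(-4) + 5/6)*(5 - 1*1)) - 53 = (34/(-45))*(2*(-2*(-1/4) + 5*(1/6))*(5 - 1)) - 53 = (34*(-1/45))*(2*(1/2 + 5/6)*4) - 53 = -68*4*4/(45*3) - 53 = -34/45*32/3 - 53 = -1088/135 - 53 = -8243/135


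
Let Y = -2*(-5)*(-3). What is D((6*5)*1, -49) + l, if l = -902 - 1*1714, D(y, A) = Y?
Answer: -2646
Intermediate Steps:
Y = -30 (Y = 10*(-3) = -30)
D(y, A) = -30
l = -2616 (l = -902 - 1714 = -2616)
D((6*5)*1, -49) + l = -30 - 2616 = -2646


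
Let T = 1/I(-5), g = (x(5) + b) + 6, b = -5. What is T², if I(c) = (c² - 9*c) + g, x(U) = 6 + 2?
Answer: 1/6241 ≈ 0.00016023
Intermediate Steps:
x(U) = 8
g = 9 (g = (8 - 5) + 6 = 3 + 6 = 9)
I(c) = 9 + c² - 9*c (I(c) = (c² - 9*c) + 9 = 9 + c² - 9*c)
T = 1/79 (T = 1/(9 + (-5)² - 9*(-5)) = 1/(9 + 25 + 45) = 1/79 ≈ 0.012658)
T² = (1/79)² = 1/6241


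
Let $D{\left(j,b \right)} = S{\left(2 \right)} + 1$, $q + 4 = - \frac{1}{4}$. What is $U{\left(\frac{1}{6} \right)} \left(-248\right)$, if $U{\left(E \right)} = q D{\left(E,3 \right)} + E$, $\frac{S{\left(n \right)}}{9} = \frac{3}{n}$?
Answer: $\frac{45725}{3} \approx 15242.0$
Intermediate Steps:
$S{\left(n \right)} = \frac{27}{n}$ ($S{\left(n \right)} = 9 \frac{3}{n} = \frac{27}{n}$)
$q = - \frac{17}{4}$ ($q = -4 - \frac{1}{4} = - \frac{17}{4} \approx -4.25$)
$D{\left(j,b \right)} = \frac{29}{2}$ ($D{\left(j,b \right)} = \frac{27}{2} + 1 = \frac{29}{2}$)
$U{\left(E \right)} = - \frac{493}{8} + E$ ($U{\left(E \right)} = \left(- \frac{17}{4}\right) \frac{29}{2} + E = - \frac{493}{8} + E$)
$U{\left(\frac{1}{6} \right)} \left(-248\right) = \left(- \frac{493}{8} + \frac{1}{6}\right) \left(-248\right) = \left(- \frac{1475}{24}\right) \left(-248\right) = \frac{45725}{3}$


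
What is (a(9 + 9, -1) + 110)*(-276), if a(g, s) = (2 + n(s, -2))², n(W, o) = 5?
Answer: -43884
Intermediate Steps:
a(g, s) = 49 (a(g, s) = (2 + 5)² = 7² = 49)
(a(9 + 9, -1) + 110)*(-276) = (49 + 110)*(-276) = 159*(-276) = -43884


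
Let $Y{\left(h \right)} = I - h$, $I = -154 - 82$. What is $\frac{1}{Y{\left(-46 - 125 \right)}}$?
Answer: $- \frac{1}{65} \approx -0.015385$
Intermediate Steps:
$I = -236$
$Y{\left(h \right)} = -236 - h$
$\frac{1}{Y{\left(-46 - 125 \right)}} = \frac{1}{-236 - \left(-46 - 125\right)} = \frac{1}{-236 - -171} = \frac{1}{-236 + 171} = \frac{1}{-65} = - \frac{1}{65}$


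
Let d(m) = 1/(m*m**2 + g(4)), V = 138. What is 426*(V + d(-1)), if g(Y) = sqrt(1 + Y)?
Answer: 117789/2 + 213*sqrt(5)/2 ≈ 59133.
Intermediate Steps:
d(m) = 1/(sqrt(5) + m**3) (d(m) = 1/(m*m**2 + sqrt(1 + 4)) = 1/(m**3 + sqrt(5)) = 1/(sqrt(5) + m**3))
426*(V + d(-1)) = 426*(138 + 1/(sqrt(5) + (-1)**3)) = 426*(138 + 1/(sqrt(5) - 1)) = 426*(138 + 1/(-1 + sqrt(5))) = 58788 + 426/(-1 + sqrt(5))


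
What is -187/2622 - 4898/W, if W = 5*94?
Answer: -6465223/616170 ≈ -10.493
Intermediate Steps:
W = 470
-187/2622 - 4898/W = -187/2622 - 4898/470 = -187*1/2622 - 4898*1/470 = -187/2622 - 2449/235 = -6465223/616170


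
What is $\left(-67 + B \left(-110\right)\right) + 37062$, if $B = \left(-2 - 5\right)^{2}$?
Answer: $31605$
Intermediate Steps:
$B = 49$ ($B = \left(-7\right)^{2} = 49$)
$\left(-67 + B \left(-110\right)\right) + 37062 = \left(-67 + 49 \left(-110\right)\right) + 37062 = \left(-67 - 5390\right) + 37062 = -5457 + 37062 = 31605$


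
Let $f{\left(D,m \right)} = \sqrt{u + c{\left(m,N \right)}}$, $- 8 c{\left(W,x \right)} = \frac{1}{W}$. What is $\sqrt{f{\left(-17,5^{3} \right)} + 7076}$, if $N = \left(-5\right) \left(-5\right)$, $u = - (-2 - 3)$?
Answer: $\frac{\sqrt{707600 + \sqrt{49990}}}{10} \approx 84.132$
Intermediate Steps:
$u = 5$ ($u = \left(-1\right) \left(-5\right) = 5$)
$N = 25$
$c{\left(W,x \right)} = - \frac{1}{8 W}$
$f{\left(D,m \right)} = \sqrt{5 - \frac{1}{8 m}}$
$\sqrt{f{\left(-17,5^{3} \right)} + 7076} = \sqrt{\frac{\sqrt{80 - \frac{2}{5^{3}}}}{4} + 7076} = \sqrt{\frac{\sqrt{80 - \frac{2}{125}}}{4} + 7076} = \sqrt{\frac{\sqrt{\frac{9998}{125}}}{4} + 7076} = \sqrt{\frac{\frac{1}{25} \sqrt{49990}}{4} + 7076} = \sqrt{\frac{\sqrt{49990}}{100} + 7076} = \sqrt{7076 + \frac{\sqrt{49990}}{100}}$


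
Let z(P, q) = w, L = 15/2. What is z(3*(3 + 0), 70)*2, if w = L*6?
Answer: 90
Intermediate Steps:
L = 15/2 (L = 15*(1/2) = 15/2 ≈ 7.5000)
w = 45 (w = (15/2)*6 = 45)
z(P, q) = 45
z(3*(3 + 0), 70)*2 = 45*2 = 90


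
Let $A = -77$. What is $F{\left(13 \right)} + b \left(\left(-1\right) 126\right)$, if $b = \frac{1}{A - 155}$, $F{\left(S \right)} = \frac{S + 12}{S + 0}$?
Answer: $\frac{3719}{1508} \approx 2.4662$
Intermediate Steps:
$F{\left(S \right)} = \frac{12 + S}{S}$
$b = - \frac{1}{232}$ ($b = \frac{1}{-77 - 155} = \frac{1}{-232} = - \frac{1}{232} \approx -0.0043103$)
$F{\left(13 \right)} + b \left(\left(-1\right) 126\right) = \frac{12 + 13}{13} - \frac{\left(-1\right) 126}{232} = \frac{1}{13} \cdot 25 - - \frac{63}{116} = \frac{25}{13} + \frac{63}{116} = \frac{3719}{1508}$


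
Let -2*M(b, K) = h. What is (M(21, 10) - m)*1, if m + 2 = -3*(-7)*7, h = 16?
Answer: -153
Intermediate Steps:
M(b, K) = -8 (M(b, K) = -1/2*16 = -8)
m = 145 (m = -2 - 3*(-7)*7 = -2 + 21*7 = -2 + 147 = 145)
(M(21, 10) - m)*1 = (-8 - 1*145)*1 = (-8 - 145)*1 = -153*1 = -153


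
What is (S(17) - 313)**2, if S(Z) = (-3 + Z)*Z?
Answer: 5625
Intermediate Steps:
S(Z) = Z*(-3 + Z)
(S(17) - 313)**2 = (17*(-3 + 17) - 313)**2 = (17*14 - 313)**2 = (238 - 313)**2 = (-75)**2 = 5625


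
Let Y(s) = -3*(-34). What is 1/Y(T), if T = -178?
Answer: 1/102 ≈ 0.0098039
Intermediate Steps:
Y(s) = 102
1/Y(T) = 1/102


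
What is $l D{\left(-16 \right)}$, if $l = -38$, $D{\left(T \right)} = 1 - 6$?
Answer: $190$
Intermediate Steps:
$D{\left(T \right)} = -5$
$l D{\left(-16 \right)} = \left(-38\right) \left(-5\right) = 190$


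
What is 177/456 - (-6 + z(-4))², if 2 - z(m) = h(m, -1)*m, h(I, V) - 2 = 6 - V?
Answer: -155589/152 ≈ -1023.6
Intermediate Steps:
h(I, V) = 8 - V (h(I, V) = 2 + (6 - V) = 8 - V)
z(m) = 2 - 9*m (z(m) = 2 - (8 - 1*(-1))*m = 2 - (8 + 1)*m = 2 - 9*m)
177/456 - (-6 + z(-4))² = 177/456 - (-6 + (2 - 9*(-4)))² = 177*(1/456) - (-6 + (2 + 36))² = 59/152 - (-6 + 38)² = 59/152 - 1*32² = 59/152 - 1*1024 = 59/152 - 1024 = -155589/152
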